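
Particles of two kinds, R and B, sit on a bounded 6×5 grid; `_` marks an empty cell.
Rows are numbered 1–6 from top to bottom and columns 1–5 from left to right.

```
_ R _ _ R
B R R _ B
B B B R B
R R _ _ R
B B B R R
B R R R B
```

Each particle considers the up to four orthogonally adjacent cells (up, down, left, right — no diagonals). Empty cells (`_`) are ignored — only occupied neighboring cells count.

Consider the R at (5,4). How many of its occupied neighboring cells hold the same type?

Occupied neighbors of (5,4): (6,4)=R, (5,3)=B, (5,5)=R.
Same type (R): 2 of 3.

2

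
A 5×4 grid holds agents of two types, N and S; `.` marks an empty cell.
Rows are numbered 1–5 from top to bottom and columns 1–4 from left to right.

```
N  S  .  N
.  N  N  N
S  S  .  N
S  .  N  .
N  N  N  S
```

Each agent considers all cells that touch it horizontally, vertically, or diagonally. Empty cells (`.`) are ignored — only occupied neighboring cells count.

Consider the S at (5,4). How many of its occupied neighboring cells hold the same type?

0

Occupied neighbors of (5,4): (4,3)=N, (5,3)=N.
Same type (S): 0 of 2.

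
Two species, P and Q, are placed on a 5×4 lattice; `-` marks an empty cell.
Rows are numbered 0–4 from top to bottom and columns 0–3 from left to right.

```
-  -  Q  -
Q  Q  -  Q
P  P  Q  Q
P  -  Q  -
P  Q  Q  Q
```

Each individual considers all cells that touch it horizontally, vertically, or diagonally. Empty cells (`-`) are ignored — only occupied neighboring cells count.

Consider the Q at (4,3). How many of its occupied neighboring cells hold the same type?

Occupied neighbors of (4,3): (3,2)=Q, (4,2)=Q.
Same type (Q): 2 of 2.

2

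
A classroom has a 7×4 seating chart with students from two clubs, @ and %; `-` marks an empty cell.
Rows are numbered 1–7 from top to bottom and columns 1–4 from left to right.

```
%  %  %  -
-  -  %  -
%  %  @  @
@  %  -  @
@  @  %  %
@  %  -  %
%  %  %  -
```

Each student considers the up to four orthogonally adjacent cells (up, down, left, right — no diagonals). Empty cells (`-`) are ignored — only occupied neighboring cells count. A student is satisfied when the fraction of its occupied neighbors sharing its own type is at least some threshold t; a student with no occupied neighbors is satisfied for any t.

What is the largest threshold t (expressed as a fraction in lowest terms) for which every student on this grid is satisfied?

1/4

(1,1)% 1/1
(1,2)% 2/2
(1,3)% 2/2
(2,3)% 1/2
(3,1)% 1/2
(3,2)% 2/3
(3,3)@ 1/3
(3,4)@ 2/2
(4,1)@ 1/3
(4,2)% 1/3
(4,4)@ 1/2
(5,1)@ 3/3
(5,2)@ 1/4
(5,3)% 1/2
(5,4)% 2/3
(6,1)@ 1/3
(6,2)% 1/3
(6,4)% 1/1
(7,1)% 1/2
(7,2)% 3/3
(7,3)% 1/1
The smallest same-type fraction is 1/4 at (5,2), which reduces to 1/4. Any threshold above that leaves this student unsatisfied.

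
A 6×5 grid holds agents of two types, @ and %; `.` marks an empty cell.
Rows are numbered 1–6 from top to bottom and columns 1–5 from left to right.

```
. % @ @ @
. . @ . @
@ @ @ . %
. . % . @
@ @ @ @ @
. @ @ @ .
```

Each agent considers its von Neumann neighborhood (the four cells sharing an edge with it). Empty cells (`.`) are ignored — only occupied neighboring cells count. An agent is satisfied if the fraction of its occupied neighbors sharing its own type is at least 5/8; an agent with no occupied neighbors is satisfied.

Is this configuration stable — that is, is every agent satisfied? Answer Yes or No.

Row 1: (1,2)% 0/1 not · (1,3)@ 2/3 satisfied · (1,4)@ 2/2 satisfied · (1,5)@ 2/2 satisfied
Row 2: (2,3)@ 2/2 satisfied · (2,5)@ 1/2 not
Row 3: (3,1)@ 1/1 satisfied · (3,2)@ 2/2 satisfied · (3,3)@ 2/3 satisfied · (3,5)% 0/2 not
Row 4: (4,3)% 0/2 not · (4,5)@ 1/2 not
Row 5: (5,1)@ 1/1 satisfied · (5,2)@ 3/3 satisfied · (5,3)@ 3/4 satisfied · (5,4)@ 3/3 satisfied · (5,5)@ 2/2 satisfied
Row 6: (6,2)@ 2/2 satisfied · (6,3)@ 3/3 satisfied · (6,4)@ 2/2 satisfied
For instance (1,2) has only 0/1 same-type neighbors, below 5/8.

No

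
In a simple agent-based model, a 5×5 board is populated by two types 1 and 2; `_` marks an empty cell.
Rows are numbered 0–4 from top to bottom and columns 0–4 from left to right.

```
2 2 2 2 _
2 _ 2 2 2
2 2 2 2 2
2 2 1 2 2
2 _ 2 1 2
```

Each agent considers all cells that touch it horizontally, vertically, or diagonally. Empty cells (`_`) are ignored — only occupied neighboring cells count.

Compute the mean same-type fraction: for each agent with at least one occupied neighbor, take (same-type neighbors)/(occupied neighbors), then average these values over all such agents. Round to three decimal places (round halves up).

Row 0: (0,0)2 2/2 · (0,1)2 4/4 · (0,2)2 4/4 · (0,3)2 4/4
Row 1: (1,0)2 4/4 · (1,2)2 7/7 · (1,3)2 7/7 · (1,4)2 4/4
Row 2: (2,0)2 4/4 · (2,1)2 6/7 · (2,2)2 6/7 · (2,3)2 7/8 · (2,4)2 5/5
Row 3: (3,0)2 4/4 · (3,1)2 6/7 · (3,2)1 1/7 · (3,3)2 6/8 · (3,4)2 4/5
Row 4: (4,0)2 2/2 · (4,2)2 2/4 · (4,3)1 1/5 · (4,4)2 2/3
Sum over 22 agents: 2/2 + 4/4 + 4/4 + 4/4 + 4/4 + 7/7 + 7/7 + 4/4 + 4/4 + 6/7 + 6/7 + 7/8 + 5/5 + 4/4 + 6/7 + 1/7 + 6/8 + 4/5 + 2/2 + 2/4 + 1/5 + 2/3 = 3109/168; mean = 3109/168 ÷ 22 = 3109/3696 = 0.841179… → 0.841.

0.841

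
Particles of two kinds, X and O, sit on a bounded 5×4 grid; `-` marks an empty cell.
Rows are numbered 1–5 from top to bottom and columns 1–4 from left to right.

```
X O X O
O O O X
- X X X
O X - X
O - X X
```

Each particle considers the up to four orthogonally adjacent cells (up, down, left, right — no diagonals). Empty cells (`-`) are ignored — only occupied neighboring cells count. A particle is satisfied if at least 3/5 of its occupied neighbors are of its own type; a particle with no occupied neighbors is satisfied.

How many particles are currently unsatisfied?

Row 1: (1,1)X 0/2 ✗ · (1,2)O 1/3 ✗ · (1,3)X 0/3 ✗ · (1,4)O 0/2 ✗
Row 2: (2,1)O 1/2 ✗ · (2,2)O 3/4 ✓ · (2,3)O 1/4 ✗ · (2,4)X 1/3 ✗
Row 3: (3,2)X 2/3 ✓ · (3,3)X 2/3 ✓ · (3,4)X 3/3 ✓
Row 4: (4,1)O 1/2 ✗ · (4,2)X 1/2 ✗ · (4,4)X 2/2 ✓
Row 5: (5,1)O 1/1 ✓ · (5,3)X 1/1 ✓ · (5,4)X 2/2 ✓
Unsatisfied: (1,1), (1,2), (1,3), (1,4), (2,1), (2,3), (2,4), (4,1), (4,2) — 9 in total.

9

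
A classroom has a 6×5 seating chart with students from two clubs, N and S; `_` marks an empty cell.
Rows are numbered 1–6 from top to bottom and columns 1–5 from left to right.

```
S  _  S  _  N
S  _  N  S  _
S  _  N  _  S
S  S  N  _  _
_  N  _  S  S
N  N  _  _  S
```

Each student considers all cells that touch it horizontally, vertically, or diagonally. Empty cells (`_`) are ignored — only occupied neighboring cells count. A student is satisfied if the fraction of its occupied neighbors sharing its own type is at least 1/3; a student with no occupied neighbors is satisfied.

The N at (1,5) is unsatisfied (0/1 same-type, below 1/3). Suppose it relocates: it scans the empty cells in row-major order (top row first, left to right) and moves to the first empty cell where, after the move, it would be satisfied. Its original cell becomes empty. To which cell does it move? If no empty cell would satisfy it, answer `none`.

Vacating (1,5). Empty cells in order:
  (1,2): 1/4 same-type → still unsatisfied.
  (1,4): 1/3 same-type → satisfied — stop here.

(1,4)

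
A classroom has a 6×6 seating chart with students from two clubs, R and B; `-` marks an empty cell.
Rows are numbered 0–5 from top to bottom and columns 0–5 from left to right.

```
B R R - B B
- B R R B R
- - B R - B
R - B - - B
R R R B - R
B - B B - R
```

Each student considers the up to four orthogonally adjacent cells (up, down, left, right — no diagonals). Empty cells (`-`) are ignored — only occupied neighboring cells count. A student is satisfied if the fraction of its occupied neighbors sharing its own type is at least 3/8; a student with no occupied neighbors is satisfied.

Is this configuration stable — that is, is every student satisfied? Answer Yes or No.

No

Row 0: (0,0)B 0/1 ✗ · (0,1)R 1/3 ✗ · (0,2)R 2/2 ✓ · (0,4)B 2/2 ✓ · (0,5)B 1/2 ✓
Row 1: (1,1)B 0/2 ✗ · (1,2)R 2/4 ✓ · (1,3)R 2/3 ✓ · (1,4)B 1/3 ✗ · (1,5)R 0/3 ✗
Row 2: (2,2)B 1/3 ✗ · (2,3)R 1/2 ✓ · (2,5)B 1/2 ✓
Row 3: (3,0)R 1/1 ✓ · (3,2)B 1/2 ✓ · (3,5)B 1/2 ✓
Row 4: (4,0)R 2/3 ✓ · (4,1)R 2/2 ✓ · (4,2)R 1/4 ✗ · (4,3)B 1/2 ✓ · (4,5)R 1/2 ✓
Row 5: (5,0)B 0/1 ✗ · (5,2)B 1/2 ✓ · (5,3)B 2/2 ✓ · (5,5)R 1/1 ✓
For instance (0,0) has only 0/1 same-type neighbors, below 3/8.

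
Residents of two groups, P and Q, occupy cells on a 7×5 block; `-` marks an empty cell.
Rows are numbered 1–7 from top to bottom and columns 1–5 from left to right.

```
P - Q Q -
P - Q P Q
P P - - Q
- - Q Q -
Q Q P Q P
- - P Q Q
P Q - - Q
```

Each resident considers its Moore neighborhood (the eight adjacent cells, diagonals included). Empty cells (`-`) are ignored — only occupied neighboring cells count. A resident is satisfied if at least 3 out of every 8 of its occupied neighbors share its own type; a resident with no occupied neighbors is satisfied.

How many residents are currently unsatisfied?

(1,1)P 1/1 satisfied
(1,3)Q 2/3 satisfied
(1,4)Q 3/4 satisfied
(2,1)P 3/3 satisfied
(2,3)Q 2/4 satisfied
(2,4)P 0/5 not
(2,5)Q 2/3 satisfied
(3,1)P 2/2 satisfied
(3,2)P 2/4 satisfied
(3,5)Q 2/3 satisfied
(4,3)Q 3/5 satisfied
(4,4)Q 3/5 satisfied
(5,1)Q 1/1 satisfied
(5,2)Q 2/4 satisfied
(5,3)P 1/6 not
(5,4)Q 4/7 satisfied
(5,5)P 0/4 not
(6,3)P 1/5 not
(6,4)Q 3/6 satisfied
(6,5)Q 3/4 satisfied
(7,1)P 0/1 not
(7,2)Q 0/2 not
(7,5)Q 2/2 satisfied
Unsatisfied: (2,4), (5,3), (5,5), (6,3), (7,1), (7,2) — 6 in total.

6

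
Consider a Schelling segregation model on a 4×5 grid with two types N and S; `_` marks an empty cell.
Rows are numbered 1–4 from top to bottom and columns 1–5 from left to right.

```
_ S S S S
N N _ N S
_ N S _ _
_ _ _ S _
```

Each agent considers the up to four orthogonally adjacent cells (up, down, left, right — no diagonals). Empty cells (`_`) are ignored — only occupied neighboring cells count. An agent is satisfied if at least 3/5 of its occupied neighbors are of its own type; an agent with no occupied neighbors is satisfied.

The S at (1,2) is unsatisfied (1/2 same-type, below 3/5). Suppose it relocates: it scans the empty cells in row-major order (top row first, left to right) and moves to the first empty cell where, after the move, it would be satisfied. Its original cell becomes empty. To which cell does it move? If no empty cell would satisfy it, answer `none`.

Vacating (1,2). Empty cells in order:
  (1,1): 0/1 same-type → still unsatisfied.
  (2,3): 2/4 same-type → still unsatisfied.
  (3,1): 0/2 same-type → still unsatisfied.
  (3,4): 2/3 same-type → satisfied — stop here.

(3,4)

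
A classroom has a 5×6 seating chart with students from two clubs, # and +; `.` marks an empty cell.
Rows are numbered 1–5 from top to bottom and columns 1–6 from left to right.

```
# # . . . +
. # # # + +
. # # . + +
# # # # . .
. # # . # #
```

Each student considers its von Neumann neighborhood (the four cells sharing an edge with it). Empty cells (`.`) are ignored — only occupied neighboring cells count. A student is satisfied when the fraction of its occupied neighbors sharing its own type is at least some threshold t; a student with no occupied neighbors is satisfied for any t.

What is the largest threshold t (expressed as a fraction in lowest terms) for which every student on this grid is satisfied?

1/2

Row 1: (1,1)# 1/1 · (1,2)# 2/2 · (1,6)+ 1/1
Row 2: (2,2)# 3/3 · (2,3)# 3/3 · (2,4)# 1/2 · (2,5)+ 2/3 · (2,6)+ 3/3
Row 3: (3,2)# 3/3 · (3,3)# 3/3 · (3,5)+ 2/2 · (3,6)+ 2/2
Row 4: (4,1)# 1/1 · (4,2)# 4/4 · (4,3)# 4/4 · (4,4)# 1/1
Row 5: (5,2)# 2/2 · (5,3)# 2/2 · (5,5)# 1/1 · (5,6)# 1/1
The smallest same-type fraction is 1/2 at (2,4), which reduces to 1/2. Any threshold above that leaves this student unsatisfied.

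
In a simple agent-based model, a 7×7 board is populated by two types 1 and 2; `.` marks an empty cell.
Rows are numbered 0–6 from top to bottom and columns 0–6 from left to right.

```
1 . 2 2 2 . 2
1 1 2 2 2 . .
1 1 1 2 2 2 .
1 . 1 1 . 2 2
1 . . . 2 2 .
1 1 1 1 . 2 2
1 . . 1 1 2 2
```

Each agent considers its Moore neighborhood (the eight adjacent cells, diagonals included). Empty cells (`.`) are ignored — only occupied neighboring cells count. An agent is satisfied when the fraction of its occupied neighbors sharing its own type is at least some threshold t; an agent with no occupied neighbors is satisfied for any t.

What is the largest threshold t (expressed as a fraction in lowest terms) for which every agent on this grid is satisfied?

2/5

(0,0)1 2/2
(0,2)2 3/4
(0,3)2 5/5
(0,4)2 3/3
(0,6)2 — no occupied neighbors
(1,0)1 4/4
(1,1)1 5/7
(1,2)2 4/7
(1,3)2 7/8
(1,4)2 6/6
(2,0)1 4/4
(2,1)1 6/7
(2,2)1 4/7
(2,3)2 4/7
(2,4)2 5/6
(2,5)2 4/4
(3,0)1 3/3
(3,2)1 3/4
(3,3)1 2/5
(3,5)2 5/5
(3,6)2 3/3
(4,0)1 3/3
(4,4)2 3/5
(4,5)2 5/5
(5,0)1 3/3
(5,1)1 4/4
(5,2)1 3/3
(5,3)1 3/4
(5,5)2 5/6
(5,6)2 4/4
(6,0)1 2/2
(6,3)1 3/3
(6,4)1 2/4
(6,5)2 3/4
(6,6)2 3/3
The smallest same-type fraction is 2/5 at (3,3), which reduces to 2/5. Any threshold above that leaves this agent unsatisfied.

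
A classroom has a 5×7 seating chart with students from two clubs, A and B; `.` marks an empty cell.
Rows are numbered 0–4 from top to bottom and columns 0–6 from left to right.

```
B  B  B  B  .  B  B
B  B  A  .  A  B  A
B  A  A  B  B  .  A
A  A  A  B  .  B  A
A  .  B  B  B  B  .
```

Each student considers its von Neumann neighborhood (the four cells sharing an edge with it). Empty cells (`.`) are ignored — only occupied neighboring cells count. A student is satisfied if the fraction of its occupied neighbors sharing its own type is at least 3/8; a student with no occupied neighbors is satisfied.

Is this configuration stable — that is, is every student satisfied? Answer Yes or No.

No

Row 0: (0,0)B 2/2 ✓ · (0,1)B 3/3 ✓ · (0,2)B 2/3 ✓ · (0,3)B 1/1 ✓ · (0,5)B 2/2 ✓ · (0,6)B 1/2 ✓
Row 1: (1,0)B 3/3 ✓ · (1,1)B 2/4 ✓ · (1,2)A 1/3 ✗ · (1,4)A 0/2 ✗ · (1,5)B 1/3 ✗ · (1,6)A 1/3 ✗
Row 2: (2,0)B 1/3 ✗ · (2,1)A 2/4 ✓ · (2,2)A 3/4 ✓ · (2,3)B 2/3 ✓ · (2,4)B 1/2 ✓ · (2,6)A 2/2 ✓
Row 3: (3,0)A 2/3 ✓ · (3,1)A 3/3 ✓ · (3,2)A 2/4 ✓ · (3,3)B 2/3 ✓ · (3,5)B 1/2 ✓ · (3,6)A 1/2 ✓
Row 4: (4,0)A 1/1 ✓ · (4,2)B 1/2 ✓ · (4,3)B 3/3 ✓ · (4,4)B 2/2 ✓ · (4,5)B 2/2 ✓
For instance (1,2) has only 1/3 same-type neighbors, below 3/8.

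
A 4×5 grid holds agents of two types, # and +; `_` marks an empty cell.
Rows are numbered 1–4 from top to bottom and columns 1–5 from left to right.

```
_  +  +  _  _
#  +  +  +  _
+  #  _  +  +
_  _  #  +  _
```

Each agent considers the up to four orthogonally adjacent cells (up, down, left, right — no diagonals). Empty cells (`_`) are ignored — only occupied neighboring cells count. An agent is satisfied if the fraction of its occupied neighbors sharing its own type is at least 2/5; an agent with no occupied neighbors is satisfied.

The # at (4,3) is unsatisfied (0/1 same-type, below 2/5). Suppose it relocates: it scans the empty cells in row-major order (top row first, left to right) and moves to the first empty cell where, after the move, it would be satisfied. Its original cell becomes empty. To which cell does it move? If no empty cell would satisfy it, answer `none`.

Vacating (4,3). Empty cells in order:
  (1,1): 1/2 same-type → satisfied — stop here.

(1,1)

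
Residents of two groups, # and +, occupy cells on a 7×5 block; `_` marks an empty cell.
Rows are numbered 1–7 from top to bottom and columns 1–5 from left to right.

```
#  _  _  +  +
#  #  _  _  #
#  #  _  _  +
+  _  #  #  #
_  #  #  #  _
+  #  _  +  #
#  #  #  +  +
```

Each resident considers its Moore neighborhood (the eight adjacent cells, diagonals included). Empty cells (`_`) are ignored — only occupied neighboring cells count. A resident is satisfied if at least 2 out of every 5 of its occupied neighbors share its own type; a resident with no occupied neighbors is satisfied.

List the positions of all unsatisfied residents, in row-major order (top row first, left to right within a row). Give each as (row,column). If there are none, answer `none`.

(2,5), (3,5), (4,1), (6,1), (6,4), (6,5)

Row 1: (1,1)# 2/2 ✓ · (1,4)+ 1/2 ✓ · (1,5)+ 1/2 ✓
Row 2: (2,1)# 4/4 ✓ · (2,2)# 4/4 ✓ · (2,5)# 0/3 ✗
Row 3: (3,1)# 3/4 ✓ · (3,2)# 4/5 ✓ · (3,5)+ 0/3 ✗
Row 4: (4,1)+ 0/3 ✗ · (4,3)# 5/5 ✓ · (4,4)# 4/5 ✓ · (4,5)# 2/3 ✓
Row 5: (5,2)# 3/5 ✓ · (5,3)# 5/6 ✓ · (5,4)# 5/6 ✓
Row 6: (6,1)+ 0/4 ✗ · (6,2)# 5/6 ✓ · (6,4)+ 2/6 ✗ · (6,5)# 1/4 ✗
Row 7: (7,1)# 2/3 ✓ · (7,2)# 3/4 ✓ · (7,3)# 2/4 ✓ · (7,4)+ 2/4 ✓ · (7,5)+ 2/3 ✓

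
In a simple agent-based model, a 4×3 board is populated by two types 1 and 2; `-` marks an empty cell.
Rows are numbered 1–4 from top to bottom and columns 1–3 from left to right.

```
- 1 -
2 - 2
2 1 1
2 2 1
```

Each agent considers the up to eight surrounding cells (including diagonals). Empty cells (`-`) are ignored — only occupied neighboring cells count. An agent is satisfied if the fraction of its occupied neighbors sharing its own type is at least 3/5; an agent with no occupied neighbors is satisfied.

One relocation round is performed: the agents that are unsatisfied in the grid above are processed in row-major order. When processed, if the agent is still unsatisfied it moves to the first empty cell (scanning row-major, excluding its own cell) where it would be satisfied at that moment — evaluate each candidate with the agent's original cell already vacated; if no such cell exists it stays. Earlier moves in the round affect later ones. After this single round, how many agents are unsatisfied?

Initially unsatisfied (in order): (1,2), (2,1), (2,3), (3,2), (3,3), (4,2).
  (1,2): no empty cell satisfies it; stays.
  (2,1): no empty cell satisfies it; stays.
  (2,3): no empty cell satisfies it; stays.
  (3,2): no empty cell satisfies it; stays.
  (3,3): no empty cell satisfies it; stays.
  (4,2): no empty cell satisfies it; stays.
Resulting grid:
- 1 -
2 - 2
2 1 1
2 2 1
Unsatisfied now: (1,2), (2,1), (2,3), (3,2), (3,3), (4,2).

6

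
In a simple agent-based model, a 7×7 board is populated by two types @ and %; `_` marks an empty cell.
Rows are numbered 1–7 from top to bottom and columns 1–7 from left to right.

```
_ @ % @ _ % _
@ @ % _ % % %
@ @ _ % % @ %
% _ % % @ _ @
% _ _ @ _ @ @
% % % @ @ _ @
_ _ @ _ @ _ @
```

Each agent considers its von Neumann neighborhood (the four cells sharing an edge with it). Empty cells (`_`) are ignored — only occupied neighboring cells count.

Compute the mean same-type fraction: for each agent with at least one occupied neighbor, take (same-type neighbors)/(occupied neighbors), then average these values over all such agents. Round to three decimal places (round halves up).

(1,2)@ 1/2
(1,3)% 1/3
(1,4)@ 0/1
(1,6)% 1/1
(2,1)@ 2/2
(2,2)@ 3/4
(2,3)% 1/2
(2,5)% 2/2
(2,6)% 3/4
(2,7)% 2/2
(3,1)@ 2/3
(3,2)@ 2/2
(3,4)% 2/2
(3,5)% 2/4
(3,6)@ 0/3
(3,7)% 1/3
(4,1)% 1/2
(4,3)% 1/1
(4,4)% 2/4
(4,5)@ 0/2
(4,7)@ 1/2
(5,1)% 2/2
(5,4)@ 1/2
(5,6)@ 1/1
(5,7)@ 3/3
(6,1)% 2/2
(6,2)% 2/2
(6,3)% 1/3
(6,4)@ 2/3
(6,5)@ 2/2
(6,7)@ 2/2
(7,3)@ 0/1
(7,5)@ 1/1
(7,7)@ 1/1
Sum over 34 agents: 1/2 + 1/3 + 0/1 + 1/1 + 2/2 + 3/4 + 1/2 + 2/2 + 3/4 + 2/2 + 2/3 + 2/2 + 2/2 + 2/4 + 0/3 + 1/3 + 1/2 + 1/1 + 2/4 + 0/2 + 1/2 + 2/2 + 1/2 + 1/1 + 3/3 + 2/2 + 2/2 + 1/3 + 2/3 + 2/2 + 2/2 + 0/1 + 1/1 + 1/1 = 70/3; mean = 70/3 ÷ 34 = 35/51 = 0.686274… → 0.686.

0.686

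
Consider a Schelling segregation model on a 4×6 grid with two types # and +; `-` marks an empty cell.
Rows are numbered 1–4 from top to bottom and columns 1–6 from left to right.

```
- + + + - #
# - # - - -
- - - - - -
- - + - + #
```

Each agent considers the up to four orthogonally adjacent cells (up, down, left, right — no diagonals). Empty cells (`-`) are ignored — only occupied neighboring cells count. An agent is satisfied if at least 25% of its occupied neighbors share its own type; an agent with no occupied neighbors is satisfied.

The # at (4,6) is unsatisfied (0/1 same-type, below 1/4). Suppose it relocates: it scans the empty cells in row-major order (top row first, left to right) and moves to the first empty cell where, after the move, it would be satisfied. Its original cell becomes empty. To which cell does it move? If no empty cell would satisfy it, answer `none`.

Vacating (4,6). Empty cells in order:
  (1,1): 1/2 same-type → satisfied — stop here.

(1,1)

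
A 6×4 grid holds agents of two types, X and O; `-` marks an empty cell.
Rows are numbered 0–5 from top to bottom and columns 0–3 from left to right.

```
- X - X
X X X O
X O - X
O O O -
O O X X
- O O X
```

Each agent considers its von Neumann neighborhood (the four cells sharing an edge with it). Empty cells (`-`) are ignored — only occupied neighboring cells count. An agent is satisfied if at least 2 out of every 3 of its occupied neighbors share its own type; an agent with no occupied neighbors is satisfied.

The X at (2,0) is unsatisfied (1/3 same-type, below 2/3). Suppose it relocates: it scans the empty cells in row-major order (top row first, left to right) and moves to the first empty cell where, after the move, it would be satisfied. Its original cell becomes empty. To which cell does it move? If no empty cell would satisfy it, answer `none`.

Vacating (2,0). Empty cells in order:
  (0,0): 2/2 same-type → satisfied — stop here.

(0,0)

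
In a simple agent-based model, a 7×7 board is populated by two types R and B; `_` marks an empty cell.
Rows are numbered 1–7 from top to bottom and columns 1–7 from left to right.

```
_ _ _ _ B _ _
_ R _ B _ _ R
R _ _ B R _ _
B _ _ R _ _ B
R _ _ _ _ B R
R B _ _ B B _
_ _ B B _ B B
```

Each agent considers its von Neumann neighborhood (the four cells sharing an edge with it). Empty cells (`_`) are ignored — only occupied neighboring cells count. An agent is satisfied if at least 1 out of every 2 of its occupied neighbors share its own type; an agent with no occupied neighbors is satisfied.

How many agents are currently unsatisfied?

8

(1,5)B 0/0 ✓
(2,2)R 0/0 ✓
(2,4)B 1/1 ✓
(2,7)R 0/0 ✓
(3,1)R 0/1 ✗
(3,4)B 1/3 ✗
(3,5)R 0/1 ✗
(4,1)B 0/2 ✗
(4,4)R 0/1 ✗
(4,7)B 0/1 ✗
(5,1)R 1/2 ✓
(5,6)B 1/2 ✓
(5,7)R 0/2 ✗
(6,1)R 1/2 ✓
(6,2)B 0/1 ✗
(6,5)B 1/1 ✓
(6,6)B 3/3 ✓
(7,3)B 1/1 ✓
(7,4)B 1/1 ✓
(7,6)B 2/2 ✓
(7,7)B 1/1 ✓
Unsatisfied: (3,1), (3,4), (3,5), (4,1), (4,4), (4,7), (5,7), (6,2) — 8 in total.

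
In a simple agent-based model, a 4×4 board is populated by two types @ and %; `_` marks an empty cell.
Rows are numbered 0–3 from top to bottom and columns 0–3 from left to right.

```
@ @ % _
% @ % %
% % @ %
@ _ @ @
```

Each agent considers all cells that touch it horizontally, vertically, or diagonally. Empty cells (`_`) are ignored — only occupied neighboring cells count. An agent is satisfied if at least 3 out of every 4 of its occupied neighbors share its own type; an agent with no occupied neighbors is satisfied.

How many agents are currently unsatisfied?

13

(0,0)@ 2/3 not
(0,1)@ 2/5 not
(0,2)% 2/4 not
(1,0)% 2/5 not
(1,1)@ 3/8 not
(1,2)% 4/7 not
(1,3)% 3/4 satisfied
(2,0)% 2/4 not
(2,1)% 3/7 not
(2,2)@ 3/7 not
(2,3)% 2/5 not
(3,0)@ 0/2 not
(3,2)@ 2/4 not
(3,3)@ 2/3 not
Unsatisfied: (0,0), (0,1), (0,2), (1,0), (1,1), (1,2), (2,0), (2,1), (2,2), (2,3), (3,0), (3,2), (3,3) — 13 in total.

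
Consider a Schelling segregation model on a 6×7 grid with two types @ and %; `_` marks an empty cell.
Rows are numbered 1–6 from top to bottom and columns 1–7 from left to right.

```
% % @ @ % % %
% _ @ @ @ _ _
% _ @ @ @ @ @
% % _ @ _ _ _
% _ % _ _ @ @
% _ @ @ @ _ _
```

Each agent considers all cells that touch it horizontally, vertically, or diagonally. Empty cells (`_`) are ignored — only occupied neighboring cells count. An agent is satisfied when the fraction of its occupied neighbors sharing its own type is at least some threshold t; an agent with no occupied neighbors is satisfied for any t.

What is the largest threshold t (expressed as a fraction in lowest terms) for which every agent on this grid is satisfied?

(1,1)% 2/2
(1,2)% 2/4
(1,3)@ 3/4
(1,4)@ 4/5
(1,5)% 1/4
(1,6)% 2/3
(1,7)% 1/1
(2,1)% 3/3
(2,3)@ 5/6
(2,4)@ 7/8
(2,5)@ 5/7
(3,1)% 3/3
(3,3)@ 4/5
(3,4)@ 6/6
(3,5)@ 5/5
(3,6)@ 3/3
(3,7)@ 1/1
(4,1)% 3/3
(4,2)% 4/5
(4,4)@ 3/4
(5,1)% 3/3
(5,3)% 1/4
(5,6)@ 2/2
(5,7)@ 1/1
(6,1)% 1/1
(6,3)@ 1/2
(6,4)@ 2/3
(6,5)@ 2/2
The smallest same-type fraction is 1/4 at (1,5), which reduces to 1/4. Any threshold above that leaves this agent unsatisfied.

1/4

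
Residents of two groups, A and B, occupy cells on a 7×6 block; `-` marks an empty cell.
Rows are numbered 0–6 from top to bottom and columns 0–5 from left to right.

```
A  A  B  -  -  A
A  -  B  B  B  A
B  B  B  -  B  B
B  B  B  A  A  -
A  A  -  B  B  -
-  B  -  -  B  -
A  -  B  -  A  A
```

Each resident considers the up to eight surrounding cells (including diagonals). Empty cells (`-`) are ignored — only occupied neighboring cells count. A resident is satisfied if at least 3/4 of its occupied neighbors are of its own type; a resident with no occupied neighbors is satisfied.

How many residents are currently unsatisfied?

Row 0: (0,0)A 2/2 ✓ · (0,1)A 2/4 ✗ · (0,2)B 2/3 ✗ · (0,5)A 1/2 ✗
Row 1: (1,0)A 2/4 ✗ · (1,2)B 4/5 ✓ · (1,3)B 5/5 ✓ · (1,4)B 3/5 ✗ · (1,5)A 1/4 ✗
Row 2: (2,0)B 3/4 ✓ · (2,1)B 6/7 ✓ · (2,2)B 5/6 ✓ · (2,4)B 3/6 ✗ · (2,5)B 2/4 ✗
Row 3: (3,0)B 3/5 ✗ · (3,1)B 5/7 ✗ · (3,2)B 4/6 ✗ · (3,3)A 1/6 ✗ · (3,4)A 1/5 ✗
Row 4: (4,0)A 1/4 ✗ · (4,1)A 1/5 ✗ · (4,3)B 3/5 ✗ · (4,4)B 2/4 ✗
Row 5: (5,1)B 1/4 ✗ · (5,4)B 2/4 ✗
Row 6: (6,0)A 0/1 ✗ · (6,2)B 1/1 ✓ · (6,4)A 1/2 ✗ · (6,5)A 1/2 ✗
Unsatisfied: (0,1), (0,2), (0,5), (1,0), (1,4), (1,5), (2,4), (2,5), (3,0), (3,1), (3,2), (3,3), (3,4), (4,0), (4,1), (4,3), (4,4), (5,1), (5,4), (6,0), (6,4), (6,5) — 22 in total.

22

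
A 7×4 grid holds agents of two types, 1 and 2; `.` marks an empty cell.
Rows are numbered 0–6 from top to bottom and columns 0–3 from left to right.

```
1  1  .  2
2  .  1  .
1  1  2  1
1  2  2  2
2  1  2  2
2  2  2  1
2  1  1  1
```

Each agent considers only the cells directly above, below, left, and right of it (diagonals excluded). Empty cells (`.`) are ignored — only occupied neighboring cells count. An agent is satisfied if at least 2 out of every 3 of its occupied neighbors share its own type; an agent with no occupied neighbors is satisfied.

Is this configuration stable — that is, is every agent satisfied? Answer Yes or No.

Row 0: (0,0)1 1/2 not · (0,1)1 1/1 satisfied · (0,3)2 0/0 satisfied
Row 1: (1,0)2 0/2 not · (1,2)1 0/1 not
Row 2: (2,0)1 2/3 satisfied · (2,1)1 1/3 not · (2,2)2 1/4 not · (2,3)1 0/2 not
Row 3: (3,0)1 1/3 not · (3,1)2 1/4 not · (3,2)2 4/4 satisfied · (3,3)2 2/3 satisfied
Row 4: (4,0)2 1/3 not · (4,1)1 0/4 not · (4,2)2 3/4 satisfied · (4,3)2 2/3 satisfied
Row 5: (5,0)2 3/3 satisfied · (5,1)2 2/4 not · (5,2)2 2/4 not · (5,3)1 1/3 not
Row 6: (6,0)2 1/2 not · (6,1)1 1/3 not · (6,2)1 2/3 satisfied · (6,3)1 2/2 satisfied
For instance (0,0) has only 1/2 same-type neighbors, below 2/3.

No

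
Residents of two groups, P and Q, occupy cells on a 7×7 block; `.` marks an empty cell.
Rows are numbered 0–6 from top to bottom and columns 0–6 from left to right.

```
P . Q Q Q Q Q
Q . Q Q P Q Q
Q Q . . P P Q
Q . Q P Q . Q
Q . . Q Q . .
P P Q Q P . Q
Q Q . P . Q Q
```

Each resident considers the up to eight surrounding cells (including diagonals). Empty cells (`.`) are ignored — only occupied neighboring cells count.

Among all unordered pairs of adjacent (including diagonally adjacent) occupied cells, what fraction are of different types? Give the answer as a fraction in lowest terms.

31/77

Scan each occupied cell's neighbors to the right and below (and the two forward diagonals) so each pair is counted once.
Row 0: P(0,0)–Q(1,0)≠ Q(0,2)–Q(0,3)= Q(0,2)–Q(1,2)= Q(0,2)–Q(1,3)= Q(0,3)–Q(0,4)= Q(0,3)–Q(1,3)= Q(0,3)–P(1,4)≠ Q(0,3)–Q(1,2)= Q(0,4)–Q(0,5)= Q(0,4)–P(1,4)≠ Q(0,4)–Q(1,5)= Q(0,4)–Q(1,3)= Q(0,5)–Q(0,6)= Q(0,5)–Q(1,5)= Q(0,5)–Q(1,6)= Q(0,5)–P(1,4)≠ Q(0,6)–Q(1,6)= Q(0,6)–Q(1,5)=  → 4/18 unlike.
Row 1: Q(1,0)–Q(2,0)= Q(1,0)–Q(2,1)= Q(1,2)–Q(1,3)= Q(1,2)–Q(2,1)= Q(1,3)–P(1,4)≠ Q(1,3)–P(2,4)≠ P(1,4)–Q(1,5)≠ P(1,4)–P(2,4)= P(1,4)–P(2,5)= Q(1,5)–Q(1,6)= Q(1,5)–P(2,5)≠ Q(1,5)–Q(2,6)= Q(1,5)–P(2,4)≠ Q(1,6)–Q(2,6)= Q(1,6)–P(2,5)≠  → 6/15 unlike.
Row 2: Q(2,0)–Q(2,1)= Q(2,0)–Q(3,0)= Q(2,1)–Q(3,2)= Q(2,1)–Q(3,0)= P(2,4)–P(2,5)= P(2,4)–Q(3,4)≠ P(2,4)–P(3,3)= P(2,5)–Q(2,6)≠ P(2,5)–Q(3,6)≠ P(2,5)–Q(3,4)≠ Q(2,6)–Q(3,6)=  → 4/11 unlike.
Row 3: Q(3,0)–Q(4,0)= Q(3,2)–P(3,3)≠ Q(3,2)–Q(4,3)= P(3,3)–Q(3,4)≠ P(3,3)–Q(4,3)≠ P(3,3)–Q(4,4)≠ Q(3,4)–Q(4,4)= Q(3,4)–Q(4,3)=  → 4/8 unlike.
Row 4: Q(4,0)–P(5,0)≠ Q(4,0)–P(5,1)≠ Q(4,3)–Q(4,4)= Q(4,3)–Q(5,3)= Q(4,3)–P(5,4)≠ Q(4,3)–Q(5,2)= Q(4,4)–P(5,4)≠ Q(4,4)–Q(5,3)=  → 4/8 unlike.
Row 5: P(5,0)–P(5,1)= P(5,0)–Q(6,0)≠ P(5,0)–Q(6,1)≠ P(5,1)–Q(5,2)≠ P(5,1)–Q(6,1)≠ P(5,1)–Q(6,0)≠ Q(5,2)–Q(5,3)= Q(5,2)–P(6,3)≠ Q(5,2)–Q(6,1)= Q(5,3)–P(5,4)≠ Q(5,3)–P(6,3)≠ P(5,4)–Q(6,5)≠ P(5,4)–P(6,3)= Q(5,6)–Q(6,6)= Q(5,6)–Q(6,5)=  → 9/15 unlike.
Row 6: Q(6,0)–Q(6,1)= Q(6,5)–Q(6,6)=  → 0/2 unlike.
Total adjacent occupied pairs: 77; unlike-type pairs: 31.
31/77 is already in lowest terms.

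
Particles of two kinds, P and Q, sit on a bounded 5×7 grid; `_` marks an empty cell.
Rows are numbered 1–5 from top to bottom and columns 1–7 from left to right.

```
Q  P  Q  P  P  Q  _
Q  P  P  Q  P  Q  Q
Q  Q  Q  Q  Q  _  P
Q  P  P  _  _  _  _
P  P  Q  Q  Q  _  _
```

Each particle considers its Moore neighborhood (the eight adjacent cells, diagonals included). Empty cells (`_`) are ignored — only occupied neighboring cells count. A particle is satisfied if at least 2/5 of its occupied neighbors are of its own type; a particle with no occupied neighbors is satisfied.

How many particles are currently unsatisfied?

9

Row 1: (1,1)Q 1/3 ✗ · (1,2)P 2/5 ✓ · (1,3)Q 1/5 ✗ · (1,4)P 3/5 ✓ · (1,5)P 2/5 ✓ · (1,6)Q 2/4 ✓
Row 2: (2,1)Q 3/5 ✓ · (2,2)P 2/8 ✗ · (2,3)P 3/8 ✗ · (2,4)Q 4/8 ✓ · (2,5)P 2/7 ✗ · (2,6)Q 3/6 ✓ · (2,7)Q 2/3 ✓
Row 3: (3,1)Q 3/5 ✓ · (3,2)Q 4/8 ✓ · (3,3)Q 3/7 ✓ · (3,4)Q 3/6 ✓ · (3,5)Q 3/4 ✓ · (3,7)P 0/2 ✗
Row 4: (4,1)Q 2/5 ✓ · (4,2)P 3/8 ✗ · (4,3)P 2/7 ✗
Row 5: (5,1)P 2/3 ✓ · (5,2)P 3/5 ✓ · (5,3)Q 1/4 ✗ · (5,4)Q 2/3 ✓ · (5,5)Q 1/1 ✓
Unsatisfied: (1,1), (1,3), (2,2), (2,3), (2,5), (3,7), (4,2), (4,3), (5,3) — 9 in total.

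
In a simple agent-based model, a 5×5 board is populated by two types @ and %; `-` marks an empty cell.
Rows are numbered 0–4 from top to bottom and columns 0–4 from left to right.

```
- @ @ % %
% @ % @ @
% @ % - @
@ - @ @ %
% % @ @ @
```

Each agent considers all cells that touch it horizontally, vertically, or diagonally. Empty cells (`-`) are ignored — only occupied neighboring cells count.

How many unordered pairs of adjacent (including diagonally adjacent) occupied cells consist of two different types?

29

Scan each occupied cell's neighbors to the right and below (and the two forward diagonals) so each pair is counted once.
Row 0: @(0,1)–@(0,2)= @(0,1)–@(1,1)= @(0,1)–%(1,2)≠ @(0,1)–%(1,0)≠ @(0,2)–%(0,3)≠ @(0,2)–%(1,2)≠ @(0,2)–@(1,3)= @(0,2)–@(1,1)= %(0,3)–%(0,4)= %(0,3)–@(1,3)≠ %(0,3)–@(1,4)≠ %(0,3)–%(1,2)= %(0,4)–@(1,4)≠ %(0,4)–@(1,3)≠  → 8/14 unlike.
Row 1: %(1,0)–@(1,1)≠ %(1,0)–%(2,0)= %(1,0)–@(2,1)≠ @(1,1)–%(1,2)≠ @(1,1)–@(2,1)= @(1,1)–%(2,2)≠ @(1,1)–%(2,0)≠ %(1,2)–@(1,3)≠ %(1,2)–%(2,2)= %(1,2)–@(2,1)≠ @(1,3)–@(1,4)= @(1,3)–@(2,4)= @(1,3)–%(2,2)≠ @(1,4)–@(2,4)=  → 8/14 unlike.
Row 2: %(2,0)–@(2,1)≠ %(2,0)–@(3,0)≠ @(2,1)–%(2,2)≠ @(2,1)–@(3,2)= @(2,1)–@(3,0)= %(2,2)–@(3,2)≠ %(2,2)–@(3,3)≠ @(2,4)–%(3,4)≠ @(2,4)–@(3,3)=  → 6/9 unlike.
Row 3: @(3,0)–%(4,0)≠ @(3,0)–%(4,1)≠ @(3,2)–@(3,3)= @(3,2)–@(4,2)= @(3,2)–@(4,3)= @(3,2)–%(4,1)≠ @(3,3)–%(3,4)≠ @(3,3)–@(4,3)= @(3,3)–@(4,4)= @(3,3)–@(4,2)= %(3,4)–@(4,4)≠ %(3,4)–@(4,3)≠  → 6/12 unlike.
Row 4: %(4,0)–%(4,1)= %(4,1)–@(4,2)≠ @(4,2)–@(4,3)= @(4,3)–@(4,4)=  → 1/4 unlike.
Total adjacent occupied pairs: 53; unlike-type pairs: 29.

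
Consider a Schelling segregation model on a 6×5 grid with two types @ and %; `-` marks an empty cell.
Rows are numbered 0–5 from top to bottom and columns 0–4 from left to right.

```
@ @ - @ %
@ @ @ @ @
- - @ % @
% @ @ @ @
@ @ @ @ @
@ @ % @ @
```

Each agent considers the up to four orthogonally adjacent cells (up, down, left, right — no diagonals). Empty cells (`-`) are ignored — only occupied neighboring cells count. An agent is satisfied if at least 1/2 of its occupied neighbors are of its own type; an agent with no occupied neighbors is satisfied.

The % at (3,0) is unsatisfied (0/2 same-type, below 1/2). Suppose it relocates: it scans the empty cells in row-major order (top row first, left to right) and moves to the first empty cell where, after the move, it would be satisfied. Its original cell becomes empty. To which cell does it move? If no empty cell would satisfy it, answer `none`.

Vacating (3,0). Empty cells in order:
  (0,2): 0/3 same-type → still unsatisfied.
  (2,0): 0/1 same-type → still unsatisfied.
  (2,1): 0/3 same-type → still unsatisfied.

none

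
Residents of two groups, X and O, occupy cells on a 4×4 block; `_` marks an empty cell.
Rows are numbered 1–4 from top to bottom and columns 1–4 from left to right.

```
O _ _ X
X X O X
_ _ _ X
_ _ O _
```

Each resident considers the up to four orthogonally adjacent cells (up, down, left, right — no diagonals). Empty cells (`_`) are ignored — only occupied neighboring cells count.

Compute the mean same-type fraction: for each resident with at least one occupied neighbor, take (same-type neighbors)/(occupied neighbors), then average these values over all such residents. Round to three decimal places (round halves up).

0.524

Row 1: (1,1)O 0/1 · (1,4)X 1/1
Row 2: (2,1)X 1/2 · (2,2)X 1/2 · (2,3)O 0/2 · (2,4)X 2/3
Row 3: (3,4)X 1/1
Row 4: (4,3)O — no occupied neighbors
Sum over 7 residents: 0/1 + 1/1 + 1/2 + 1/2 + 0/2 + 2/3 + 1/1 = 11/3; mean = 11/3 ÷ 7 = 11/21 = 0.523809… → 0.524.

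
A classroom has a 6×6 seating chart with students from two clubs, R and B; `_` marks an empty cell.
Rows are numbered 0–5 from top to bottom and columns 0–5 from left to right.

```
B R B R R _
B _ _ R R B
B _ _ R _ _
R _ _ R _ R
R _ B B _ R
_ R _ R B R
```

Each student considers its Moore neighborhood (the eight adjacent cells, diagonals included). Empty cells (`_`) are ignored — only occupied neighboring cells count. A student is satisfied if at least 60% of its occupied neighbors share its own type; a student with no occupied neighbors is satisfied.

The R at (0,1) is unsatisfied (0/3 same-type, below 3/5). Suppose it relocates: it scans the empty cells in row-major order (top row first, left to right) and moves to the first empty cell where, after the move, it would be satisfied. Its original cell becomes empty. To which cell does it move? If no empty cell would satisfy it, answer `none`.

Vacating (0,1). Empty cells in order:
  (0,5): 2/3 same-type → satisfied — stop here.

(0,5)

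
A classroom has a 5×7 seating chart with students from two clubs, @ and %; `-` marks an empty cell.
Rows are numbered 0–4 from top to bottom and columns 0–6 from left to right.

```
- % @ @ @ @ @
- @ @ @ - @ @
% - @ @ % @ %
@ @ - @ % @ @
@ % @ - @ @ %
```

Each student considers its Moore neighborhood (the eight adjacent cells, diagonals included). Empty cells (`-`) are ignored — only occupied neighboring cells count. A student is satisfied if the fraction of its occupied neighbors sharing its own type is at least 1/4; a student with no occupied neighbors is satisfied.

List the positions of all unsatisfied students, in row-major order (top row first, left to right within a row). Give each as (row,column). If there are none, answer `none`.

(0,1), (2,0), (2,4), (2,6), (3,4), (4,1), (4,6)

(0,1)% 0/3 not
(0,2)@ 4/5 satisfied
(0,3)@ 4/4 satisfied
(0,4)@ 4/4 satisfied
(0,5)@ 4/4 satisfied
(0,6)@ 3/3 satisfied
(1,1)@ 3/5 satisfied
(1,2)@ 6/7 satisfied
(1,3)@ 6/7 satisfied
(1,5)@ 5/7 satisfied
(1,6)@ 4/5 satisfied
(2,0)% 0/3 not
(2,2)@ 6/6 satisfied
(2,3)@ 4/6 satisfied
(2,4)% 1/7 not
(2,5)@ 4/7 satisfied
(2,6)% 0/5 not
(3,0)@ 2/4 satisfied
(3,1)@ 4/6 satisfied
(3,3)@ 4/6 satisfied
(3,4)% 1/7 not
(3,5)@ 4/8 satisfied
(3,6)@ 3/5 satisfied
(4,0)@ 2/3 satisfied
(4,1)% 0/4 not
(4,2)@ 2/3 satisfied
(4,4)@ 3/4 satisfied
(4,5)@ 3/5 satisfied
(4,6)% 0/3 not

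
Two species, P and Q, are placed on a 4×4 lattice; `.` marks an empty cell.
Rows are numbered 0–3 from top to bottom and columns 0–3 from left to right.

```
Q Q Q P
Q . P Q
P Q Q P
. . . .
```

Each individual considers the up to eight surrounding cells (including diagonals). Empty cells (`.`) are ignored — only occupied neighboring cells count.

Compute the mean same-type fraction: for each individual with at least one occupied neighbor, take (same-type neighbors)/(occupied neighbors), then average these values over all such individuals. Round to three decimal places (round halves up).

0.487

(0,0)Q 2/2
(0,1)Q 3/4
(0,2)Q 2/4
(0,3)P 1/3
(1,0)Q 3/4
(1,2)P 2/7
(1,3)Q 2/5
(2,0)P 0/2
(2,1)Q 2/4
(2,2)Q 2/4
(2,3)P 1/3
Sum over 11 individuals: 2/2 + 3/4 + 2/4 + 1/3 + 3/4 + 2/7 + 2/5 + 0/2 + 2/4 + 2/4 + 1/3 = 562/105; mean = 562/105 ÷ 11 = 562/1155 = 0.486580… → 0.487.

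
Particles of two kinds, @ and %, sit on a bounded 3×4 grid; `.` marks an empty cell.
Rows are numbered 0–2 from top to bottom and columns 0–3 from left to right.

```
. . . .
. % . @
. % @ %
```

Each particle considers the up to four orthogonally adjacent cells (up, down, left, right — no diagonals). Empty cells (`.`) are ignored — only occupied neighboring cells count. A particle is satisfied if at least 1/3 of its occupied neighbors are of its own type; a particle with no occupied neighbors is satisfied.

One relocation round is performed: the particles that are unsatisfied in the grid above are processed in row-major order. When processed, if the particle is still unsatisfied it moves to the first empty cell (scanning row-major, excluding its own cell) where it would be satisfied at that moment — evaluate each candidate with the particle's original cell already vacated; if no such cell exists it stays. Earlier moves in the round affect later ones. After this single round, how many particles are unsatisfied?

0

Initially unsatisfied (in order): (1,3), (2,2), (2,3).
  (1,3) → (0,0).
  (2,2) → (0,1).
  (2,3): now satisfied by earlier moves; stays.
Resulting grid:
@ @ . .
. % . .
. % . %
All satisfied now.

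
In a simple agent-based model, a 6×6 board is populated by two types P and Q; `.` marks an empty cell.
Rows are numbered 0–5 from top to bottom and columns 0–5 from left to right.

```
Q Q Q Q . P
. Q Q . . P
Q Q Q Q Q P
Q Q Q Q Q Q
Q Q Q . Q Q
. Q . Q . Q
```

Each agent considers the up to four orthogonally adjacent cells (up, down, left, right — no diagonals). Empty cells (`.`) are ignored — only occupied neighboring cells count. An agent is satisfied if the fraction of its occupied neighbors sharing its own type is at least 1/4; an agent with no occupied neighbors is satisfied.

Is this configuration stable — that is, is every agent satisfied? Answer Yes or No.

(0,0)Q 1/1 satisfied
(0,1)Q 3/3 satisfied
(0,2)Q 3/3 satisfied
(0,3)Q 1/1 satisfied
(0,5)P 1/1 satisfied
(1,1)Q 3/3 satisfied
(1,2)Q 3/3 satisfied
(1,5)P 2/2 satisfied
(2,0)Q 2/2 satisfied
(2,1)Q 4/4 satisfied
(2,2)Q 4/4 satisfied
(2,3)Q 3/3 satisfied
(2,4)Q 2/3 satisfied
(2,5)P 1/3 satisfied
(3,0)Q 3/3 satisfied
(3,1)Q 4/4 satisfied
(3,2)Q 4/4 satisfied
(3,3)Q 3/3 satisfied
(3,4)Q 4/4 satisfied
(3,5)Q 2/3 satisfied
(4,0)Q 2/2 satisfied
(4,1)Q 4/4 satisfied
(4,2)Q 2/2 satisfied
(4,4)Q 2/2 satisfied
(4,5)Q 3/3 satisfied
(5,1)Q 1/1 satisfied
(5,3)Q 0/0 satisfied
(5,5)Q 1/1 satisfied
All meet the threshold, so the configuration is stable.

Yes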